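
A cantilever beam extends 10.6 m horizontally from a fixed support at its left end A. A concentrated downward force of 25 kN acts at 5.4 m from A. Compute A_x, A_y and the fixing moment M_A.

ΣF_x = 0: A_x = 0.
ΣF_y = 0: A_y − 25 = 0 → A_y = 25.00 kN.
ΣM about A: M_A − 25·5.4 = 0 → M_A = 135.0 kN·m.

A_x = 0, A_y = 25.00 kN, M_A = 135.0 kN·m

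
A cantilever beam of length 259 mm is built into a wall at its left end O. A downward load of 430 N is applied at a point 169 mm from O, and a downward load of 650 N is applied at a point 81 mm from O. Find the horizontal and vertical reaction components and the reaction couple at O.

O_x = 0, O_y = 1080 N, M_O = 125300 N·mm

ΣF_x = 0: O_x = 0.
ΣF_y = 0: O_y − 430 − 650 = 0 → O_y = 1080 N.
ΣM about O: M_O − 430·169 − 650·81 = 0 → M_O = 125300 N·mm.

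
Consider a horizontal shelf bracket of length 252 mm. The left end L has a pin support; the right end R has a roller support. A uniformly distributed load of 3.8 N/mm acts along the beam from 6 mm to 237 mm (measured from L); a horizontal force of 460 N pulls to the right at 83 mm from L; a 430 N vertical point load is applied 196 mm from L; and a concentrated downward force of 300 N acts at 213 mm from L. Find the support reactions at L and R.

L_x = -460.0 N, L_y = 596.6 N, R_y = 1011 N

Resultant of the distributed load: 3.8 × 231 = 877.8 N at 121.5 mm from L.
ΣM about L: R_y·252 − (3.8·231)·121.5 − 430·196 − 300·213 = 0 → R_y = 254832.7/252 = 1011.24 ≈ 1011 N.
ΣF_y = 0: L_y + 1011.24 − 3.8·231 − 430 − 300 = 0 → L_y = 596.6 N.
ΣF_x = 0: L_x + 460 = 0 → L_x = -460.0 N.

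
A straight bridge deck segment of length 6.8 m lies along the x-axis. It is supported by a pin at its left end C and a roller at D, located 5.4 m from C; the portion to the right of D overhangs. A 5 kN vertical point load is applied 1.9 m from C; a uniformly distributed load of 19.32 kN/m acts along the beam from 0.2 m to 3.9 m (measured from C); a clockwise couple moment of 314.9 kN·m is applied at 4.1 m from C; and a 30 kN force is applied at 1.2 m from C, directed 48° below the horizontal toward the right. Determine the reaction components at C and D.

Resultant of the distributed load: 19.32 × 3.7 = 71.484 kN at 2.05 m from C.
Taking moments about C: D_y·5.4 − 5·1.9 − (19.32·3.7)·2.05 − 314.9 − 30·sin48°·1.2 = 0 → D_y = 497.695/5.4 = 92.1657 ≈ 92.17 kN.
ΣF_y = 0: C_y + 92.1657 − 5 − 19.32·3.7 − 30·sin48° = 0 → C_y = 6.613 kN.
ΣF_x = 0: C_x + 30·cos48° = 0 → C_x = -20.07 kN.

C_x = -20.07 kN, C_y = 6.613 kN, D_y = 92.17 kN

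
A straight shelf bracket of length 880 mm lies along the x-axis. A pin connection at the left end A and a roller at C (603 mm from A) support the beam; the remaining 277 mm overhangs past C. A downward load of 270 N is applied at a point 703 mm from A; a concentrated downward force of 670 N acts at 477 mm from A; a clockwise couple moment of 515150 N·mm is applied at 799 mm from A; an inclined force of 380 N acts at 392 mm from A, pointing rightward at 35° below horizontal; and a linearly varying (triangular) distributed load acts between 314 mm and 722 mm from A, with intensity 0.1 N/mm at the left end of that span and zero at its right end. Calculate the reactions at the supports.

A_x = -311.3 N, A_y = -677.6 N, C_y = 1856 N

Resultant of the triangular load: ½ × 0.1 × 408 = 20.4 N, acting at 450 mm from A (one-third of the span from the peak).
ΣM about A: C_y·603 − 270·703 − 670·477 − 515150 − 380·sin35°·392 − (½·0.1·408)·450 = 0 → C_y = 1119170/603 = 1856 N.
ΣF_y = 0: A_y + 1856 − 270 − 670 − 380·sin35° − ½·0.1·408 = 0 → A_y = -677.6 N.
ΣF_x = 0: A_x + 380·cos35° = 0 → A_x = -311.3 N.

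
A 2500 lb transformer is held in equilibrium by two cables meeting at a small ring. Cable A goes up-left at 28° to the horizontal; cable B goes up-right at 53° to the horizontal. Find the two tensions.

ΣF_x = 0: −T_A·cos28° + T_B·cos53° = 0 → T_B = 1.46714·T_A.
ΣF_y = 0: T_A·sin28° + T_B·sin53° = 2500.
Substitute: T_A·(0.469472 + 1.46714·0.798636) = 2500 → T_A = 1523.29 ≈ 1523 lb.
Then T_B = 1.46714 × 1523.29 = 2235 lb.

T_A = 1523 lb, T_B = 2235 lb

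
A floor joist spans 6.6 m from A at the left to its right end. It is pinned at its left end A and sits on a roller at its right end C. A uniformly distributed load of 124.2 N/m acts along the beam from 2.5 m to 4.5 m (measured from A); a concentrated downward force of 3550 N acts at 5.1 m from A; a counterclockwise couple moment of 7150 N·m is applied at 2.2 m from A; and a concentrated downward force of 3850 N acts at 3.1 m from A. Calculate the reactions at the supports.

Resultant of the distributed load: 124.2 × 2 = 248.4 N at 3.5 m from A.
Moments about A: C_y·6.6 − (124.2·2)·3.5 − 3550·5.1 + 7150 − 3850·3.1 = 0 → C_y = 23759.4/6.6 = 3599.91 ≈ 3600 N.
ΣF_y = 0: A_y + 3599.91 − 124.2·2 − 3550 − 3850 = 0 → A_y = 4048 N.
ΣF_x = 0: no horizontal applied forces, so A_x = 0.

A_x = 0, A_y = 4048 N, C_y = 3600 N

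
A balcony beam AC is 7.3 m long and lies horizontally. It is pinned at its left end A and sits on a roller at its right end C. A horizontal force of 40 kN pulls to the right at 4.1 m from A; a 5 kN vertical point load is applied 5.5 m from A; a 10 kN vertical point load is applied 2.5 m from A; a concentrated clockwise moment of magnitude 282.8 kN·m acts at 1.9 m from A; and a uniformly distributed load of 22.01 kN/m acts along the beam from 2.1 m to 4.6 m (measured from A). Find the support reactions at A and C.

Resultant of the distributed load: 22.01 × 2.5 = 55.025 kN at 3.35 m from A.
ΣM about A: C_y·7.3 − 5·5.5 − 10·2.5 − 282.8 − (22.01·2.5)·3.35 = 0 → C_y = 519.63375/7.3 = 71.1827 ≈ 71.18 kN.
ΣF_y = 0: A_y + 71.1827 − 5 − 10 − 22.01·2.5 = 0 → A_y = -1.158 kN.
ΣF_x = 0: A_x + 40 = 0 → A_x = -40.00 kN.

A_x = -40.00 kN, A_y = -1.158 kN, C_y = 71.18 kN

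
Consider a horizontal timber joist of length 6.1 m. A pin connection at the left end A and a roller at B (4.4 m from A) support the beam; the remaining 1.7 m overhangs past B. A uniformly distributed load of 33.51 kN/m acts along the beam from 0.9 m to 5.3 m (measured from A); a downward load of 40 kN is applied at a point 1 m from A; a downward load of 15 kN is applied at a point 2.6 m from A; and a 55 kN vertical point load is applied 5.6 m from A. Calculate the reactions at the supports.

Resultant of the distributed load: 33.51 × 4.4 = 147.444 kN at 3.1 m from A.
Taking moments about A: B_y·4.4 − (33.51·4.4)·3.1 − 40·1 − 15·2.6 − 55·5.6 = 0 → B_y = 844.0764/4.4 = 191.836 ≈ 191.8 kN.
ΣF_y = 0: A_y + 191.836 − 33.51·4.4 − 40 − 15 − 55 = 0 → A_y = 65.61 kN.
ΣF_x = 0: no horizontal applied forces, so A_x = 0.

A_x = 0, A_y = 65.61 kN, B_y = 191.8 kN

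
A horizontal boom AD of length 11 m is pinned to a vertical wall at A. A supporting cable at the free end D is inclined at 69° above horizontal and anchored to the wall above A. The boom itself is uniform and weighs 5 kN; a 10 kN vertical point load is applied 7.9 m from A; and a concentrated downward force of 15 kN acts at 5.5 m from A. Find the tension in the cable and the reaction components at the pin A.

ΣM about A: T·sin69°·11 − 5·5.5 − 10·7.9 − 15·5.5 = 0 → T = 189/(11·0.93358) = 18.4042 ≈ 18.40 kN.
ΣF_x = 0: A_x − T·cos69° = 0 → A_x = 18.4042 × 0.358368 = 6.595 kN.
ΣF_y = 0: A_y + T·sin69° − 5 − 10 − 15 = 0 → A_y = 30 − 18.4042 × 0.93358 = 12.82 kN.

T = 18.40 kN, A_x = 6.595 kN, A_y = 12.82 kN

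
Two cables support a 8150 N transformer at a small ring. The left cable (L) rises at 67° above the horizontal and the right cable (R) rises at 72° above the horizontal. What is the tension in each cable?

ΣF_x = 0: −T_L·cos67° + T_R·cos72° = 0 → T_R = 1.26443·T_L.
ΣF_y = 0: T_L·sin67° + T_R·sin72° = 8150.
Substitute: T_L·(0.920505 + 1.26443·0.951057) = 8150 → T_L = 3838.82 ≈ 3839 N.
Then T_R = 1.26443 × 3838.82 = 4854 N.

T_L = 3839 N, T_R = 4854 N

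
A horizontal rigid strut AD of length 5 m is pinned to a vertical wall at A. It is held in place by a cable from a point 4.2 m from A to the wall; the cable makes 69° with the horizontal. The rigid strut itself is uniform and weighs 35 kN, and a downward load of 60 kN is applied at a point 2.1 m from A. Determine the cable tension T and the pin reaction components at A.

ΣM about A: T·sin69°·4.2 − 35·2.5 − 60·2.1 = 0 → T = 213.5/(4.2·0.93358) = 54.4499 ≈ 54.45 kN.
ΣF_x = 0: A_x − T·cos69° = 0 → A_x = 54.4499 × 0.358368 = 19.51 kN.
ΣF_y = 0: A_y + T·sin69° − 35 − 60 = 0 → A_y = 95 − 54.4499 × 0.93358 = 44.17 kN.

T = 54.45 kN, A_x = 19.51 kN, A_y = 44.17 kN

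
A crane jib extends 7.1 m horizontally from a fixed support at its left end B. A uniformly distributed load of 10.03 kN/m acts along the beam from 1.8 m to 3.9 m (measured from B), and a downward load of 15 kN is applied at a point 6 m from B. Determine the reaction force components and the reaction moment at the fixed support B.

Resultant of the distributed load: 10.03 × 2.1 = 21.063 kN at 2.85 m from B.
ΣF_x = 0: B_x = 0.
ΣF_y = 0: B_y − 10.03·2.1 − 15 = 0 → B_y = 36.06 kN.
ΣM about B: M_B − (10.03·2.1)·2.85 − 15·6 = 0 → M_B = 150.0 kN·m.

B_x = 0, B_y = 36.06 kN, M_B = 150.0 kN·m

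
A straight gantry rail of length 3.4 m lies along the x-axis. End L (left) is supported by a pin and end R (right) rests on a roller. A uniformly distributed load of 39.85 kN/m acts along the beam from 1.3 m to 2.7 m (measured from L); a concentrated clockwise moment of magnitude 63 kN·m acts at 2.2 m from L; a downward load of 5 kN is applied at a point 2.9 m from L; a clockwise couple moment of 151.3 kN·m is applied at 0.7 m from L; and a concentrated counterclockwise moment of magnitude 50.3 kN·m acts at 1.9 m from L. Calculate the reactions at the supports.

L_x = 0, L_y = -24.53 kN, R_y = 85.32 kN

Resultant of the distributed load: 39.85 × 1.4 = 55.79 kN at 2 m from L.
Taking moments about L: R_y·3.4 − (39.85·1.4)·2 − 63 − 5·2.9 − 151.3 + 50.3 = 0 → R_y = 290.08/3.4 = 85.3176 ≈ 85.32 kN.
ΣF_y = 0: L_y + 85.3176 − 39.85·1.4 − 5 = 0 → L_y = -24.53 kN.
ΣF_x = 0: no horizontal applied forces, so L_x = 0.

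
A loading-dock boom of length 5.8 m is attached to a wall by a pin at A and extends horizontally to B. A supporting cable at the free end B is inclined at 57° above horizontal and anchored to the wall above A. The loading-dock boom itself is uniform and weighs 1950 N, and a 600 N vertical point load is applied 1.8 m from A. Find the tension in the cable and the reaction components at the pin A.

T = 1385 N, A_x = 754.1 N, A_y = 1389 N

ΣM about A: T·sin57°·5.8 − 1950·2.9 − 600·1.8 = 0 → T = 6735/(5.8·0.838671) = 1384.58 ≈ 1385 N.
ΣF_x = 0: A_x − T·cos57° = 0 → A_x = 1384.58 × 0.544639 = 754.1 N.
ΣF_y = 0: A_y + T·sin57° − 1950 − 600 = 0 → A_y = 2550 − 1384.58 × 0.838671 = 1389 N.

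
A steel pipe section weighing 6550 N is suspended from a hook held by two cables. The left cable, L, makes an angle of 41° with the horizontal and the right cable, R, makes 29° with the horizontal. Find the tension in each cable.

T_L = 6096 N, T_R = 5261 N

ΣF_x = 0: −T_L·cos41° + T_R·cos29° = 0 → T_R = 0.8629·T_L.
ΣF_y = 0: T_L·sin41° + T_R·sin29° = 6550.
Substitute: T_L·(0.656059 + 0.8629·0.48481) = 6550 → T_L = 6096.42 ≈ 6096 N.
Then T_R = 0.8629 × 6096.42 = 5261 N.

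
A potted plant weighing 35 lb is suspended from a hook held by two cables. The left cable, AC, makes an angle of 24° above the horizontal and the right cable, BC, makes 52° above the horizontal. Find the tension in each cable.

ΣF_x = 0: −T_AC·cos24° + T_BC·cos52° = 0 → T_BC = 1.48384·T_AC.
ΣF_y = 0: T_AC·sin24° + T_BC·sin52° = 35.
Substitute: T_AC·(0.406737 + 1.48384·0.788011) = 35 → T_AC = 22.2079 ≈ 22.21 lb.
Then T_BC = 1.48384 × 22.2079 = 32.95 lb.

T_AC = 22.21 lb, T_BC = 32.95 lb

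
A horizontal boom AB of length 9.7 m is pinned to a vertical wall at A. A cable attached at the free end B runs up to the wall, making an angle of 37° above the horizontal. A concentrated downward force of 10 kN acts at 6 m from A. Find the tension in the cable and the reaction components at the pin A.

T = 10.28 kN, A_x = 8.209 kN, A_y = 3.814 kN

ΣM about A: T·sin37°·9.7 − 10·6 = 0 → T = 60/(9.7·0.601815) = 10.2782 ≈ 10.28 kN.
ΣF_x = 0: A_x − T·cos37° = 0 → A_x = 10.2782 × 0.798636 = 8.209 kN.
ΣF_y = 0: A_y + T·sin37° − 10 = 0 → A_y = 10 − 10.2782 × 0.601815 = 3.814 kN.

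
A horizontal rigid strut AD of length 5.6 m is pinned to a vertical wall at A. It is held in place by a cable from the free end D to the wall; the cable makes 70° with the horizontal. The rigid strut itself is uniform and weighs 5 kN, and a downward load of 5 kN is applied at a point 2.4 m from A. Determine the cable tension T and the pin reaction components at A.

ΣM about A: T·sin70°·5.6 − 5·2.8 − 5·2.4 = 0 → T = 26/(5.6·0.939693) = 4.94082 ≈ 4.941 kN.
ΣF_x = 0: A_x − T·cos70° = 0 → A_x = 4.94082 × 0.34202 = 1.690 kN.
ΣF_y = 0: A_y + T·sin70° − 5 − 5 = 0 → A_y = 10 − 4.94082 × 0.939693 = 5.357 kN.

T = 4.941 kN, A_x = 1.690 kN, A_y = 5.357 kN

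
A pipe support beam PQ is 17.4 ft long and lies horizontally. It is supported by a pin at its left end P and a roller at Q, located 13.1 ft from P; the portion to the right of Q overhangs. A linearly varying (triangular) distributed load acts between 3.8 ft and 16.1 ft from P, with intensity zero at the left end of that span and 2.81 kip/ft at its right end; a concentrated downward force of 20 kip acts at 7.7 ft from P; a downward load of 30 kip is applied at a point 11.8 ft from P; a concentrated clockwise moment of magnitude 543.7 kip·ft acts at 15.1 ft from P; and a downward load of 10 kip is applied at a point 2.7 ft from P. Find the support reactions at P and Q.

Resultant of the triangular load: ½ × 2.81 × 12.3 = 17.2815 kip, acting at 12 ft from P (one-third of the span from the peak).
Taking moments about P: Q_y·13.1 − (½·2.81·12.3)·12 − 20·7.7 − 30·11.8 − 543.7 − 10·2.7 = 0 → Q_y = 1286.078/13.1 = 98.1739 ≈ 98.17 kip.
ΣF_y = 0: P_y + 98.1739 − ½·2.81·12.3 − 20 − 30 − 10 = 0 → P_y = -20.89 kip.
ΣF_x = 0: no horizontal applied forces, so P_x = 0.

P_x = 0, P_y = -20.89 kip, Q_y = 98.17 kip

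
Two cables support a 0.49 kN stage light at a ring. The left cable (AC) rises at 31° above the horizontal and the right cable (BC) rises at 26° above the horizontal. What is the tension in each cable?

ΣF_x = 0: −T_AC·cos31° + T_BC·cos26° = 0 → T_BC = 0.953686·T_AC.
ΣF_y = 0: T_AC·sin31° + T_BC·sin26° = 0.49.
Substitute: T_AC·(0.515038 + 0.953686·0.438371) = 0.49 → T_AC = 0.525128 ≈ 0.5251 kN.
Then T_BC = 0.953686 × 0.525128 = 0.5008 kN.

T_AC = 0.5251 kN, T_BC = 0.5008 kN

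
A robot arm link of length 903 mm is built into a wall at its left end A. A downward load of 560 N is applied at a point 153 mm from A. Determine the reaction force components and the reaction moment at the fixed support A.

ΣF_x = 0: A_x = 0.
ΣF_y = 0: A_y − 560 = 0 → A_y = 560.0 N.
ΣM about A: M_A − 560·153 = 0 → M_A = 85680 N·mm.

A_x = 0, A_y = 560.0 N, M_A = 85680 N·mm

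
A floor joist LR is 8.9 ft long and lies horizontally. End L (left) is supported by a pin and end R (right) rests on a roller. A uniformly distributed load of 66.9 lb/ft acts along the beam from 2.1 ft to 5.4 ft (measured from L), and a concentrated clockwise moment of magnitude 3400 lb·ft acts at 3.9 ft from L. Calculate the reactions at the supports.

L_x = 0, L_y = -254.3 lb, R_y = 475.0 lb

Resultant of the distributed load: 66.9 × 3.3 = 220.77 lb at 3.75 ft from L.
ΣM about L: R_y·8.9 − (66.9·3.3)·3.75 − 3400 = 0 → R_y = 4227.8875/8.9 = 475.044 ≈ 475.0 lb.
ΣF_y = 0: L_y + 475.044 − 66.9·3.3 = 0 → L_y = -254.3 lb.
ΣF_x = 0: no horizontal applied forces, so L_x = 0.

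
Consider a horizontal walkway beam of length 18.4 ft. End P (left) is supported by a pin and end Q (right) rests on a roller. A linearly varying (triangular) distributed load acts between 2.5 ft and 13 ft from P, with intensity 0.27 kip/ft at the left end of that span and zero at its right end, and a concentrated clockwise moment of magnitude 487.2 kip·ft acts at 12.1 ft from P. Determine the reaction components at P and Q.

P_x = 0, P_y = -25.52 kip, Q_y = 26.94 kip

Resultant of the triangular load: ½ × 0.27 × 10.5 = 1.4175 kip, acting at 6 ft from P (one-third of the span from the peak).
Moments about P: Q_y·18.4 − (½·0.27·10.5)·6 − 487.2 = 0 → Q_y = 495.705/18.4 = 26.9405 ≈ 26.94 kip.
ΣF_y = 0: P_y + 26.9405 − ½·0.27·10.5 = 0 → P_y = -25.52 kip.
ΣF_x = 0: no horizontal applied forces, so P_x = 0.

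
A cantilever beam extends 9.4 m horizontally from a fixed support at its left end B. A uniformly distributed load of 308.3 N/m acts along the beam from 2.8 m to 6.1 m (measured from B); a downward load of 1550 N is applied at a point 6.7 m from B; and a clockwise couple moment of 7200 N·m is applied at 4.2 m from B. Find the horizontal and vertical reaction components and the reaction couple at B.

B_x = 0, B_y = 2567 N, M_B = 22110 N·m

Resultant of the distributed load: 308.3 × 3.3 = 1017.39 N at 4.45 m from B.
ΣF_x = 0: B_x = 0.
ΣF_y = 0: B_y − 308.3·3.3 − 1550 = 0 → B_y = 2567 N.
ΣM about B: M_B − (308.3·3.3)·4.45 − 1550·6.7 − 7200 = 0 → M_B = 22110 N·m.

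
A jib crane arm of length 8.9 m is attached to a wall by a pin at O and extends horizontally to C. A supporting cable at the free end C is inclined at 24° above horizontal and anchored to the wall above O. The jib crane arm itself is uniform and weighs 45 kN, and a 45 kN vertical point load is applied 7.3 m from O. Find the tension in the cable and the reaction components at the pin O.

ΣM about O: T·sin24°·8.9 − 45·4.45 − 45·7.3 = 0 → T = 528.75/(8.9·0.406737) = 146.065 ≈ 146.1 kN.
ΣF_x = 0: O_x − T·cos24° = 0 → O_x = 146.065 × 0.913545 = 133.4 kN.
ΣF_y = 0: O_y + T·sin24° − 45 − 45 = 0 → O_y = 90 − 146.065 × 0.406737 = 30.59 kN.

T = 146.1 kN, O_x = 133.4 kN, O_y = 30.59 kN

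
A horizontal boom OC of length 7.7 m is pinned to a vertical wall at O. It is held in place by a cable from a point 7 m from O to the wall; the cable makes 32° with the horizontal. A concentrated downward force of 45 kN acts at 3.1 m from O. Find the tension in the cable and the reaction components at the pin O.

ΣM about O: T·sin32°·7 − 45·3.1 = 0 → T = 139.5/(7·0.529919) = 37.6068 ≈ 37.61 kN.
ΣF_x = 0: O_x − T·cos32° = 0 → O_x = 37.6068 × 0.848048 = 31.89 kN.
ΣF_y = 0: O_y + T·sin32° − 45 = 0 → O_y = 45 − 37.6068 × 0.529919 = 25.07 kN.

T = 37.61 kN, O_x = 31.89 kN, O_y = 25.07 kN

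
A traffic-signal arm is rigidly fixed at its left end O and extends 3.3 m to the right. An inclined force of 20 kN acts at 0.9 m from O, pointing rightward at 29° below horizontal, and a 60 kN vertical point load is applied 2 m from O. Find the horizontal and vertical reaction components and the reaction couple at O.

ΣF_x = 0: O_x + 20·cos29° = 0 → O_x = -17.49 kN.
ΣF_y = 0: O_y − 20·sin29° − 60 = 0 → O_y = 69.70 kN.
ΣM about O: M_O − 20·sin29°·0.9 − 60·2 = 0 → M_O = 128.7 kN·m.

O_x = -17.49 kN, O_y = 69.70 kN, M_O = 128.7 kN·m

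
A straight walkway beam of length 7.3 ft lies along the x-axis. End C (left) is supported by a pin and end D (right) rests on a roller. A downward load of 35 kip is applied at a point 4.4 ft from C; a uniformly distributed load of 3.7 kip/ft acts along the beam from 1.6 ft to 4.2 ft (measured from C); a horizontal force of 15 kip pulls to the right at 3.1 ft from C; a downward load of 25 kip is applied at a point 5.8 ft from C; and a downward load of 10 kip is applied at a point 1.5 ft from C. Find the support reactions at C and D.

Resultant of the distributed load: 3.7 × 2.6 = 9.62 kip at 2.9 ft from C.
Taking moments about C: D_y·7.3 − 35·4.4 − (3.7·2.6)·2.9 − 25·5.8 − 10·1.5 = 0 → D_y = 341.898/7.3 = 46.8353 ≈ 46.84 kip.
ΣF_y = 0: C_y + 46.8353 − 35 − 3.7·2.6 − 25 − 10 = 0 → C_y = 32.78 kip.
ΣF_x = 0: C_x + 15 = 0 → C_x = -15.00 kip.

C_x = -15.00 kip, C_y = 32.78 kip, D_y = 46.84 kip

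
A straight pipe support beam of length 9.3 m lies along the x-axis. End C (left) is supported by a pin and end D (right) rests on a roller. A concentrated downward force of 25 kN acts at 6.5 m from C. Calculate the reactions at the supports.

C_x = 0, C_y = 7.527 kN, D_y = 17.47 kN

Taking moments about C: D_y·9.3 − 25·6.5 = 0 → D_y = 162.5/9.3 = 17.4731 ≈ 17.47 kN.
ΣF_y = 0: C_y + 17.4731 − 25 = 0 → C_y = 7.527 kN.
ΣF_x = 0: no horizontal applied forces, so C_x = 0.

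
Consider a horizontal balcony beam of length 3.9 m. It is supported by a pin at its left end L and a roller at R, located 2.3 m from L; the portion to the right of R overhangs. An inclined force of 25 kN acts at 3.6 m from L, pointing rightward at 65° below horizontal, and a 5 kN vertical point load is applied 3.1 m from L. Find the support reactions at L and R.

L_x = -10.57 kN, L_y = -14.55 kN, R_y = 42.20 kN

Taking moments about L: R_y·2.3 − 25·sin65°·3.6 − 5·3.1 = 0 → R_y = 97.0677/2.3 = 42.2033 ≈ 42.20 kN.
ΣF_y = 0: L_y + 42.2033 − 25·sin65° − 5 = 0 → L_y = -14.55 kN.
ΣF_x = 0: L_x + 25·cos65° = 0 → L_x = -10.57 kN.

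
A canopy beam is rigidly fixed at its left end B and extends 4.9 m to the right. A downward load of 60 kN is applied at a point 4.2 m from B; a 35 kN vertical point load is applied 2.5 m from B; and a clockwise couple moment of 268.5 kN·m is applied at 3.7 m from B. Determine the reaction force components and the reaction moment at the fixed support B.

ΣF_x = 0: B_x = 0.
ΣF_y = 0: B_y − 60 − 35 = 0 → B_y = 95.00 kN.
ΣM about B: M_B − 60·4.2 − 35·2.5 − 268.5 = 0 → M_B = 608.0 kN·m.

B_x = 0, B_y = 95.00 kN, M_B = 608.0 kN·m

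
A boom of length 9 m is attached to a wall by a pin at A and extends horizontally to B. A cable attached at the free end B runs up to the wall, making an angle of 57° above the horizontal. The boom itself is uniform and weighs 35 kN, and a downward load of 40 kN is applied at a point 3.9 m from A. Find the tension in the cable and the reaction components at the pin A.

ΣM about A: T·sin57°·9 − 35·4.5 − 40·3.9 = 0 → T = 313.5/(9·0.838671) = 41.534 ≈ 41.53 kN.
ΣF_x = 0: A_x − T·cos57° = 0 → A_x = 41.534 × 0.544639 = 22.62 kN.
ΣF_y = 0: A_y + T·sin57° − 35 − 40 = 0 → A_y = 75 − 41.534 × 0.838671 = 40.17 kN.

T = 41.53 kN, A_x = 22.62 kN, A_y = 40.17 kN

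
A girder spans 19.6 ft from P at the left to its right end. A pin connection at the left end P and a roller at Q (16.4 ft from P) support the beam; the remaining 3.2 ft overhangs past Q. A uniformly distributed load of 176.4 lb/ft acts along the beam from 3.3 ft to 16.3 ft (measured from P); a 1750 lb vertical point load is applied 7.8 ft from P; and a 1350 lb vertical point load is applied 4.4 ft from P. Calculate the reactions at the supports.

Resultant of the distributed load: 176.4 × 13 = 2293.2 lb at 9.8 ft from P.
ΣM about P: Q_y·16.4 − (176.4·13)·9.8 − 1750·7.8 − 1350·4.4 = 0 → Q_y = 42063.36/16.4 = 2564.84 ≈ 2565 lb.
ΣF_y = 0: P_y + 2564.84 − 176.4·13 − 1750 − 1350 = 0 → P_y = 2828 lb.
ΣF_x = 0: no horizontal applied forces, so P_x = 0.

P_x = 0, P_y = 2828 lb, Q_y = 2565 lb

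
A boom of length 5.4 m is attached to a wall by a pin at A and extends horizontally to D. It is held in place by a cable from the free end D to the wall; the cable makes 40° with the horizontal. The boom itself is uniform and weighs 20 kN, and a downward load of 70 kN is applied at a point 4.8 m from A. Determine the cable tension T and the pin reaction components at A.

T = 112.4 kN, A_x = 86.07 kN, A_y = 17.78 kN

ΣM about A: T·sin40°·5.4 − 20·2.7 − 70·4.8 = 0 → T = 390/(5.4·0.642788) = 112.358 ≈ 112.4 kN.
ΣF_x = 0: A_x − T·cos40° = 0 → A_x = 112.358 × 0.766044 = 86.07 kN.
ΣF_y = 0: A_y + T·sin40° − 20 − 70 = 0 → A_y = 90 − 112.358 × 0.642788 = 17.78 kN.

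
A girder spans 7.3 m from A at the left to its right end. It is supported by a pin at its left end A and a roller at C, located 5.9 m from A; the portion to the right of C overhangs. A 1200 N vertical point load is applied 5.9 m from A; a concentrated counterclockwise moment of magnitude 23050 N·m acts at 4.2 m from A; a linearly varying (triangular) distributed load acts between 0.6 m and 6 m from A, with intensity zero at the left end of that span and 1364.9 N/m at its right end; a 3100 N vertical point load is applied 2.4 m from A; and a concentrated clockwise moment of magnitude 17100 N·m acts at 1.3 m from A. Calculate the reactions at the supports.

Resultant of the triangular load: ½ × 1364.9 × 5.4 = 3685.23 N, acting at 4.2 m from A (one-third of the span from the peak).
ΣM about A: C_y·5.9 − 1200·5.9 + 23050 − (½·1364.9·5.4)·4.2 − 3100·2.4 − 17100 = 0 → C_y = 24047.966/5.9 = 4075.93 ≈ 4076 N.
ΣF_y = 0: A_y + 4075.93 − 1200 − ½·1364.9·5.4 − 3100 = 0 → A_y = 3909 N.
ΣF_x = 0: no horizontal applied forces, so A_x = 0.

A_x = 0, A_y = 3909 N, C_y = 4076 N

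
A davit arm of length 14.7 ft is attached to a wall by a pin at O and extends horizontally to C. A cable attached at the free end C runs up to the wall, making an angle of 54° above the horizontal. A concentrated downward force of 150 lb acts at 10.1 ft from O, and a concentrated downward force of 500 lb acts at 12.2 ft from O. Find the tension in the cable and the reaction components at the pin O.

ΣM about O: T·sin54°·14.7 − 150·10.1 − 500·12.2 = 0 → T = 7615/(14.7·0.809017) = 640.317 ≈ 640.3 lb.
ΣF_x = 0: O_x − T·cos54° = 0 → O_x = 640.317 × 0.587785 = 376.4 lb.
ΣF_y = 0: O_y + T·sin54° − 150 − 500 = 0 → O_y = 650 − 640.317 × 0.809017 = 132.0 lb.

T = 640.3 lb, O_x = 376.4 lb, O_y = 132.0 lb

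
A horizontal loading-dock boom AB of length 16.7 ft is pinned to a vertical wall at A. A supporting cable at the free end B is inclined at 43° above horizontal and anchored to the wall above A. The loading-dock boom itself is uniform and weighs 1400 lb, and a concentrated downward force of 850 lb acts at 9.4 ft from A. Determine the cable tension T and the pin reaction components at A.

ΣM about A: T·sin43°·16.7 − 1400·8.35 − 850·9.4 = 0 → T = 19680/(16.7·0.681998) = 1727.93 ≈ 1728 lb.
ΣF_x = 0: A_x − T·cos43° = 0 → A_x = 1727.93 × 0.731354 = 1264 lb.
ΣF_y = 0: A_y + T·sin43° − 1400 − 850 = 0 → A_y = 2250 − 1727.93 × 0.681998 = 1072 lb.

T = 1728 lb, A_x = 1264 lb, A_y = 1072 lb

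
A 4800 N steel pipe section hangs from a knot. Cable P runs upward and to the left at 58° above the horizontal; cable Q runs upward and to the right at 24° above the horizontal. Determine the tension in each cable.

ΣF_x = 0: −T_P·cos58° + T_Q·cos24° = 0 → T_Q = 0.580069·T_P.
ΣF_y = 0: T_P·sin58° + T_Q·sin24° = 4800.
Substitute: T_P·(0.848048 + 0.580069·0.406737) = 4800 → T_P = 4428.11 ≈ 4428 N.
Then T_Q = 0.580069 × 4428.11 = 2569 N.

T_P = 4428 N, T_Q = 2569 N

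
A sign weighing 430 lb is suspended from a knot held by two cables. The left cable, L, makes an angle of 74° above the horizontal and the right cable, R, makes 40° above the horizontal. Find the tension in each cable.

T_L = 360.6 lb, T_R = 129.7 lb

ΣF_x = 0: −T_L·cos74° + T_R·cos40° = 0 → T_R = 0.359819·T_L.
ΣF_y = 0: T_L·sin74° + T_R·sin40° = 430.
Substitute: T_L·(0.961262 + 0.359819·0.642788) = 430 → T_L = 360.572 ≈ 360.6 lb.
Then T_R = 0.359819 × 360.572 = 129.7 lb.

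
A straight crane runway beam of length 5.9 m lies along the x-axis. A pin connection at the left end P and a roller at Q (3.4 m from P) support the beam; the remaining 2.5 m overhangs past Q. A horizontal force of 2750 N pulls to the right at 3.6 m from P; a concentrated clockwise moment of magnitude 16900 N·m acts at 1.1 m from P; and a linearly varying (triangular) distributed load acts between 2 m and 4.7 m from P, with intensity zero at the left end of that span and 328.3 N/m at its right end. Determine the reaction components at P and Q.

Resultant of the triangular load: ½ × 328.3 × 2.7 = 443.205 N, acting at 3.8 m from P (one-third of the span from the peak).
Taking moments about P: Q_y·3.4 − 16900 − (½·328.3·2.7)·3.8 = 0 → Q_y = 18584.179/3.4 = 5465.94 ≈ 5466 N.
ΣF_y = 0: P_y + 5465.94 − ½·328.3·2.7 = 0 → P_y = -5023 N.
ΣF_x = 0: P_x + 2750 = 0 → P_x = -2750 N.

P_x = -2750 N, P_y = -5023 N, Q_y = 5466 N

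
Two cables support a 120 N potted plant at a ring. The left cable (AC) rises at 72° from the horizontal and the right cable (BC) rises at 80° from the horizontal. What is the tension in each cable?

T_AC = 44.39 N, T_BC = 78.99 N

ΣF_x = 0: −T_AC·cos72° + T_BC·cos80° = 0 → T_BC = 1.77956·T_AC.
ΣF_y = 0: T_AC·sin72° + T_BC·sin80° = 120.
Substitute: T_AC·(0.951057 + 1.77956·0.984808) = 120 → T_AC = 44.3856 ≈ 44.39 N.
Then T_BC = 1.77956 × 44.3856 = 78.99 N.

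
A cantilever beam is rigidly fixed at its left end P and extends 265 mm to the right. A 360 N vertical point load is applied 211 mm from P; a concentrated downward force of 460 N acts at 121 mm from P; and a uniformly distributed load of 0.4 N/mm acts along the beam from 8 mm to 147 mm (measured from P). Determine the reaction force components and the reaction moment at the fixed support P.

P_x = 0, P_y = 875.6 N, M_P = 135900 N·mm

Resultant of the distributed load: 0.4 × 139 = 55.6 N at 77.5 mm from P.
ΣF_x = 0: P_x = 0.
ΣF_y = 0: P_y − 360 − 460 − 0.4·139 = 0 → P_y = 875.6 N.
ΣM about P: M_P − 360·211 − 460·121 − (0.4·139)·77.5 = 0 → M_P = 135900 N·mm.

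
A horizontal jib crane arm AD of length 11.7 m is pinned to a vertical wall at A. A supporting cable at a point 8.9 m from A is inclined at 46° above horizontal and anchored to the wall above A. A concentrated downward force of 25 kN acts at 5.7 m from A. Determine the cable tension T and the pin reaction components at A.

ΣM about A: T·sin46°·8.9 − 25·5.7 = 0 → T = 142.5/(8.9·0.71934) = 22.2582 ≈ 22.26 kN.
ΣF_x = 0: A_x − T·cos46° = 0 → A_x = 22.2582 × 0.694658 = 15.46 kN.
ΣF_y = 0: A_y + T·sin46° − 25 = 0 → A_y = 25 − 22.2582 × 0.71934 = 8.989 kN.

T = 22.26 kN, A_x = 15.46 kN, A_y = 8.989 kN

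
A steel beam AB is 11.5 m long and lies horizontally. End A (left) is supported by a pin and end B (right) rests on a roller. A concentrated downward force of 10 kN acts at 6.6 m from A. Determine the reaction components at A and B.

ΣM about A: B_y·11.5 − 10·6.6 = 0 → B_y = 66/11.5 = 5.73913 ≈ 5.739 kN.
ΣF_y = 0: A_y + 5.73913 − 10 = 0 → A_y = 4.261 kN.
ΣF_x = 0: no horizontal applied forces, so A_x = 0.

A_x = 0, A_y = 4.261 kN, B_y = 5.739 kN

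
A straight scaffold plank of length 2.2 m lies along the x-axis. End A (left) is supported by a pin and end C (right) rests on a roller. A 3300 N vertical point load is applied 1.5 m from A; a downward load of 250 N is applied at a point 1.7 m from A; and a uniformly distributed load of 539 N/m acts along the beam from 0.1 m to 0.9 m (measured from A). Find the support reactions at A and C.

Resultant of the distributed load: 539 × 0.8 = 431.2 N at 0.5 m from A.
Moments about A: C_y·2.2 − 3300·1.5 − 250·1.7 − (539·0.8)·0.5 = 0 → C_y = 5590.6/2.2 = 2541.18 ≈ 2541 N.
ΣF_y = 0: A_y + 2541.18 − 3300 − 250 − 539·0.8 = 0 → A_y = 1440 N.
ΣF_x = 0: no horizontal applied forces, so A_x = 0.

A_x = 0, A_y = 1440 N, C_y = 2541 N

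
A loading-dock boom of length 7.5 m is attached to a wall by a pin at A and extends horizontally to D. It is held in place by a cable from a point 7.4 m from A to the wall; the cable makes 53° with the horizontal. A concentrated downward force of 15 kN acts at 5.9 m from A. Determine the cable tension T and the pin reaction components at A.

T = 14.97 kN, A_x = 9.012 kN, A_y = 3.041 kN

ΣM about A: T·sin53°·7.4 − 15·5.9 = 0 → T = 88.5/(7.4·0.798636) = 14.9749 ≈ 14.97 kN.
ΣF_x = 0: A_x − T·cos53° = 0 → A_x = 14.9749 × 0.601815 = 9.012 kN.
ΣF_y = 0: A_y + T·sin53° − 15 = 0 → A_y = 15 − 14.9749 × 0.798636 = 3.041 kN.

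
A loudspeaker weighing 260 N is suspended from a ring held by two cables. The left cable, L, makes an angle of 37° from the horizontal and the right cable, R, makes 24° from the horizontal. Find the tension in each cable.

T_L = 271.6 N, T_R = 237.4 N

ΣF_x = 0: −T_L·cos37° + T_R·cos24° = 0 → T_R = 0.874215·T_L.
ΣF_y = 0: T_L·sin37° + T_R·sin24° = 260.
Substitute: T_L·(0.601815 + 0.874215·0.406737) = 260 → T_L = 271.572 ≈ 271.6 N.
Then T_R = 0.874215 × 271.572 = 237.4 N.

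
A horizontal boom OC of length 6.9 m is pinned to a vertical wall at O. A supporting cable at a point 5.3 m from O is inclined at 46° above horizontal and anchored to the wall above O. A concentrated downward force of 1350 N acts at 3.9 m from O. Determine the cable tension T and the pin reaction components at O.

T = 1381 N, O_x = 959.3 N, O_y = 356.6 N

ΣM about O: T·sin46°·5.3 − 1350·3.9 = 0 → T = 5265/(5.3·0.71934) = 1380.98 ≈ 1381 N.
ΣF_x = 0: O_x − T·cos46° = 0 → O_x = 1380.98 × 0.694658 = 959.3 N.
ΣF_y = 0: O_y + T·sin46° − 1350 = 0 → O_y = 1350 − 1380.98 × 0.71934 = 356.6 N.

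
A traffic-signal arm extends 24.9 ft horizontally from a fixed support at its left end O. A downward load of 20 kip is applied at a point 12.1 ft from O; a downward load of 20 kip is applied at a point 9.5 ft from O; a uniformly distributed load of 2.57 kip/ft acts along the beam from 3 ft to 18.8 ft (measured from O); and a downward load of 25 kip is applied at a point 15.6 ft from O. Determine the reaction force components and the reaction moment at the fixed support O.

Resultant of the distributed load: 2.57 × 15.8 = 40.606 kip at 10.9 ft from O.
ΣF_x = 0: O_x = 0.
ΣF_y = 0: O_y − 20 − 20 − 2.57·15.8 − 25 = 0 → O_y = 105.6 kip.
ΣM about O: M_O − 20·12.1 − 20·9.5 − (2.57·15.8)·10.9 − 25·15.6 = 0 → M_O = 1265 kip·ft.

O_x = 0, O_y = 105.6 kip, M_O = 1265 kip·ft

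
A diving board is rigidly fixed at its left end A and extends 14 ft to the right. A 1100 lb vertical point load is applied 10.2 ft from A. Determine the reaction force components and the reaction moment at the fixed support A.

ΣF_x = 0: A_x = 0.
ΣF_y = 0: A_y − 1100 = 0 → A_y = 1100 lb.
ΣM about A: M_A − 1100·10.2 = 0 → M_A = 11220 lb·ft.

A_x = 0, A_y = 1100 lb, M_A = 11220 lb·ft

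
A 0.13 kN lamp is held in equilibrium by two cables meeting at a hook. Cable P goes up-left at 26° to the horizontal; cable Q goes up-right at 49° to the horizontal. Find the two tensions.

T_P = 0.08830 kN, T_Q = 0.1210 kN

ΣF_x = 0: −T_P·cos26° + T_Q·cos49° = 0 → T_Q = 1.36999·T_P.
ΣF_y = 0: T_P·sin26° + T_Q·sin49° = 0.13.
Substitute: T_P·(0.438371 + 1.36999·0.75471) = 0.13 → T_P = 0.0882963 ≈ 0.08830 kN.
Then T_Q = 1.36999 × 0.0882963 = 0.1210 kN.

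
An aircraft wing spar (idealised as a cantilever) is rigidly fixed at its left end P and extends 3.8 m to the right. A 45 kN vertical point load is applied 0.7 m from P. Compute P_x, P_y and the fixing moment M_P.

P_x = 0, P_y = 45.00 kN, M_P = 31.50 kN·m

ΣF_x = 0: P_x = 0.
ΣF_y = 0: P_y − 45 = 0 → P_y = 45.00 kN.
ΣM about P: M_P − 45·0.7 = 0 → M_P = 31.50 kN·m.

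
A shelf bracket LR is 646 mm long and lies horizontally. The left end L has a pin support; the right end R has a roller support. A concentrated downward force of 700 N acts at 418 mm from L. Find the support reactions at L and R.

L_x = 0, L_y = 247.1 N, R_y = 452.9 N

Taking moments about L: R_y·646 − 700·418 = 0 → R_y = 292600/646 = 452.941 ≈ 452.9 N.
ΣF_y = 0: L_y + 452.941 − 700 = 0 → L_y = 247.1 N.
ΣF_x = 0: no horizontal applied forces, so L_x = 0.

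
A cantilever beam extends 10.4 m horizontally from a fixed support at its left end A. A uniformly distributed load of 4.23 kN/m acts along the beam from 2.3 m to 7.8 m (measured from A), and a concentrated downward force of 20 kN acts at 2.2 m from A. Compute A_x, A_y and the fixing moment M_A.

Resultant of the distributed load: 4.23 × 5.5 = 23.265 kN at 5.05 m from A.
ΣF_x = 0: A_x = 0.
ΣF_y = 0: A_y − 4.23·5.5 − 20 = 0 → A_y = 43.27 kN.
ΣM about A: M_A − (4.23·5.5)·5.05 − 20·2.2 = 0 → M_A = 161.5 kN·m.

A_x = 0, A_y = 43.27 kN, M_A = 161.5 kN·m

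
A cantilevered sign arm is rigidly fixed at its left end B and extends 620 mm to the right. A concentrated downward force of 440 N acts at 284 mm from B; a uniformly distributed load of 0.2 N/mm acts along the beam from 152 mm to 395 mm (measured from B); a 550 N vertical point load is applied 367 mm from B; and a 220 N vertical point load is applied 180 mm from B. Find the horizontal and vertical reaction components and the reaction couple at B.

Resultant of the distributed load: 0.2 × 243 = 48.6 N at 273.5 mm from B.
ΣF_x = 0: B_x = 0.
ΣF_y = 0: B_y − 440 − 0.2·243 − 550 − 220 = 0 → B_y = 1259 N.
ΣM about B: M_B − 440·284 − (0.2·243)·273.5 − 550·367 − 220·180 = 0 → M_B = 379700 N·mm.

B_x = 0, B_y = 1259 N, M_B = 379700 N·mm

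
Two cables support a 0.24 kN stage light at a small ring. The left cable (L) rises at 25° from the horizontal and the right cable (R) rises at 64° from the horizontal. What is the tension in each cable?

ΣF_x = 0: −T_L·cos25° + T_R·cos64° = 0 → T_R = 2.06744·T_L.
ΣF_y = 0: T_L·sin25° + T_R·sin64° = 0.24.
Substitute: T_L·(0.422618 + 2.06744·0.898794) = 0.24 → T_L = 0.105225 ≈ 0.1052 kN.
Then T_R = 2.06744 × 0.105225 = 0.2175 kN.

T_L = 0.1052 kN, T_R = 0.2175 kN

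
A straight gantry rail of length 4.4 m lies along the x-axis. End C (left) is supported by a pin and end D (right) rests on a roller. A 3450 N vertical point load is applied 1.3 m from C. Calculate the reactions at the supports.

C_x = 0, C_y = 2431 N, D_y = 1019 N

Moments about C: D_y·4.4 − 3450·1.3 = 0 → D_y = 4485/4.4 = 1019.32 ≈ 1019 N.
ΣF_y = 0: C_y + 1019.32 − 3450 = 0 → C_y = 2431 N.
ΣF_x = 0: no horizontal applied forces, so C_x = 0.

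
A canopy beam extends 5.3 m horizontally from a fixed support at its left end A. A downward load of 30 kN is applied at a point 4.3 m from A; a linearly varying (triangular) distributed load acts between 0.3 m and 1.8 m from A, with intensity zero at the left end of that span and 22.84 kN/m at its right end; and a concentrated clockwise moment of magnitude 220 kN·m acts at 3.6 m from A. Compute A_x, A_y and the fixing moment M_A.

A_x = 0, A_y = 47.13 kN, M_A = 371.3 kN·m

Resultant of the triangular load: ½ × 22.84 × 1.5 = 17.13 kN, acting at 1.3 m from A (one-third of the span from the peak).
ΣF_x = 0: A_x = 0.
ΣF_y = 0: A_y − 30 − ½·22.84·1.5 = 0 → A_y = 47.13 kN.
ΣM about A: M_A − 30·4.3 − (½·22.84·1.5)·1.3 − 220 = 0 → M_A = 371.3 kN·m.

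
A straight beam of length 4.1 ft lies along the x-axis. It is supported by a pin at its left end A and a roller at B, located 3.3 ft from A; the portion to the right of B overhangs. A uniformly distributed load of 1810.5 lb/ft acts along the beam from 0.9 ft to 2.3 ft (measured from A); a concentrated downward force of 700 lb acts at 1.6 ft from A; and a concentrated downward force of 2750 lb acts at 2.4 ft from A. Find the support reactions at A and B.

Resultant of the distributed load: 1810.5 × 1.4 = 2534.7 lb at 1.6 ft from A.
Moments about A: B_y·3.3 − (1810.5·1.4)·1.6 − 700·1.6 − 2750·2.4 = 0 → B_y = 11775.52/3.3 = 3568.34 ≈ 3568 lb.
ΣF_y = 0: A_y + 3568.34 − 1810.5·1.4 − 700 − 2750 = 0 → A_y = 2416 lb.
ΣF_x = 0: no horizontal applied forces, so A_x = 0.

A_x = 0, A_y = 2416 lb, B_y = 3568 lb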